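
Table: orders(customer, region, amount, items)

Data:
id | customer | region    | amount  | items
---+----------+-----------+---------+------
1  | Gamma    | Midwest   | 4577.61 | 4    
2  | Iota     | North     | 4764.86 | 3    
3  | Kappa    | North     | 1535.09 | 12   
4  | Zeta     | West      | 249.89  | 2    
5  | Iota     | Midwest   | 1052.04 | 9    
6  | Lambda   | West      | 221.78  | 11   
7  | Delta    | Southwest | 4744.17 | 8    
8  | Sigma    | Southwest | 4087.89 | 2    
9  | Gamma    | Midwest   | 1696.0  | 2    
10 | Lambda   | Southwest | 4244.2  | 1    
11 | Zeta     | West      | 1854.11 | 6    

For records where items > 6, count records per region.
SELECT region, COUNT(*)
FROM orders
WHERE items > 6
GROUP BY region

Note: WHERE filters rows before grouping.

Result:
  Midwest: 1
  North: 1
  Southwest: 1
  West: 1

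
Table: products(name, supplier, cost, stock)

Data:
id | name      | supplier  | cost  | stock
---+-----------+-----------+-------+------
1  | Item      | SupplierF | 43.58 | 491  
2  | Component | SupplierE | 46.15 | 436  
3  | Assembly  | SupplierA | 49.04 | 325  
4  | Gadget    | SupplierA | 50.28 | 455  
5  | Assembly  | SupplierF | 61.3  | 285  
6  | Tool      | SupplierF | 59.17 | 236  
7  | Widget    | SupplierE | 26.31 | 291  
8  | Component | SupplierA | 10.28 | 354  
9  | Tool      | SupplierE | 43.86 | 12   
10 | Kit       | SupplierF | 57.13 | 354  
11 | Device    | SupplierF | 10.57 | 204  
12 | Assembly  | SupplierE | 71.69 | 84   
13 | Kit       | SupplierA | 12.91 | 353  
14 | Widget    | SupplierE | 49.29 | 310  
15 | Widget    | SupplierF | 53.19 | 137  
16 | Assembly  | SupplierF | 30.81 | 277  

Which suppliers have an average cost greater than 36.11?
SELECT supplier, AVG(cost)
FROM products
GROUP BY supplier
HAVING AVG(cost) > 36.11

Result:
  SupplierE: avg=47.46
  SupplierF: avg=45.11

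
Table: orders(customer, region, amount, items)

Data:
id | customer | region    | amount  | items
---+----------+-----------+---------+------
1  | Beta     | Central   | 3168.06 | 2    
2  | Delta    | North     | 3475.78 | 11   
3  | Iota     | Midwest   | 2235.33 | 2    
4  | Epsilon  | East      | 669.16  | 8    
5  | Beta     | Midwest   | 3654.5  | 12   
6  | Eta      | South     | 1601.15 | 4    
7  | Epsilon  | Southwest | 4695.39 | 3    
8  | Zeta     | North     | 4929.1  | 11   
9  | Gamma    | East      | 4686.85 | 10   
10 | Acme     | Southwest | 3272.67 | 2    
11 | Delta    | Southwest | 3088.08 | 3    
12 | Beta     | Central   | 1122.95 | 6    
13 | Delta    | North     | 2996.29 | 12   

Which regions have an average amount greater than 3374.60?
SELECT region, AVG(amount)
FROM orders
GROUP BY region
HAVING AVG(amount) > 3374.60

Result:
  North: avg=3800.39
  Southwest: avg=3685.38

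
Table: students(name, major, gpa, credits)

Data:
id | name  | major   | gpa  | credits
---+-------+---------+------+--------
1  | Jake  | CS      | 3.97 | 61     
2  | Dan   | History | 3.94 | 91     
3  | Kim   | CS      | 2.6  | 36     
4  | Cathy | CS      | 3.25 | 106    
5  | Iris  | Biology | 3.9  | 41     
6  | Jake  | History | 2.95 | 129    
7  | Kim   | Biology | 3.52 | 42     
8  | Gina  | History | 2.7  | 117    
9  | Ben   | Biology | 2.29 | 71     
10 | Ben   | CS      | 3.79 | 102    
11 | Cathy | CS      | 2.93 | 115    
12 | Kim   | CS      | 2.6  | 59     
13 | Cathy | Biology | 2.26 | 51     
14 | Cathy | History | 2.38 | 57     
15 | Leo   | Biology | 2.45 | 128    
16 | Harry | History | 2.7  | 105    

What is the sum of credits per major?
SELECT major, SUM(credits) as result
FROM students
GROUP BY major

Result:
  Biology: 333
  CS: 479
  History: 499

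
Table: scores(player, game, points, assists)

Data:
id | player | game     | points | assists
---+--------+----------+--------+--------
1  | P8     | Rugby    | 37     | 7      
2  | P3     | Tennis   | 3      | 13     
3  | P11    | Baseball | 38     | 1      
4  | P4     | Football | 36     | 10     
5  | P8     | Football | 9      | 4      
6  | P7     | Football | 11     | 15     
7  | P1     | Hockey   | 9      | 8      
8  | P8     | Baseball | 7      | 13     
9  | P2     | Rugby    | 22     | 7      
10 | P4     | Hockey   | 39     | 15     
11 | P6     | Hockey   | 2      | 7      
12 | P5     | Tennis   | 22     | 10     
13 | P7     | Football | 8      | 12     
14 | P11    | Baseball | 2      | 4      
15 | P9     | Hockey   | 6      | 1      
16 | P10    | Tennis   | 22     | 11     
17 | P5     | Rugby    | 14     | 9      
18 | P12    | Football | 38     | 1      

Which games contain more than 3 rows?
SELECT game, COUNT(*) as cnt
FROM scores
GROUP BY game
HAVING COUNT(*) > 3

Result:
  Football: 5
  Hockey: 4

Note: HAVING filters groups after aggregation, WHERE filters rows before.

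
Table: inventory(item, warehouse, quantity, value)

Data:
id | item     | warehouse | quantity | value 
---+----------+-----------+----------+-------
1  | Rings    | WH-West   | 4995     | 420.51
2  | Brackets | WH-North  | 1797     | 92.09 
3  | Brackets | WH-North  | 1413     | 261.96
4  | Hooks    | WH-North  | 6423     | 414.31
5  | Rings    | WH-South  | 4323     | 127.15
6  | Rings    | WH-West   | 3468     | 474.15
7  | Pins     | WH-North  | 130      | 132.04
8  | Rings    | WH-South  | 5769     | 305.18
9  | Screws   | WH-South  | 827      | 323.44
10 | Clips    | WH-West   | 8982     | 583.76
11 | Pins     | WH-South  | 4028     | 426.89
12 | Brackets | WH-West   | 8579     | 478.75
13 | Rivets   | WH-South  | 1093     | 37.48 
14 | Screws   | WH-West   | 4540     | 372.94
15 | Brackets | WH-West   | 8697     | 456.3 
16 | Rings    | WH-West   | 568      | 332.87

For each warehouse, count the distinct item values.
SELECT warehouse, COUNT(DISTINCT item)
FROM inventory
GROUP BY warehouse

Result:
  WH-North: 3 distinct
  WH-South: 4 distinct
  WH-West: 4 distinct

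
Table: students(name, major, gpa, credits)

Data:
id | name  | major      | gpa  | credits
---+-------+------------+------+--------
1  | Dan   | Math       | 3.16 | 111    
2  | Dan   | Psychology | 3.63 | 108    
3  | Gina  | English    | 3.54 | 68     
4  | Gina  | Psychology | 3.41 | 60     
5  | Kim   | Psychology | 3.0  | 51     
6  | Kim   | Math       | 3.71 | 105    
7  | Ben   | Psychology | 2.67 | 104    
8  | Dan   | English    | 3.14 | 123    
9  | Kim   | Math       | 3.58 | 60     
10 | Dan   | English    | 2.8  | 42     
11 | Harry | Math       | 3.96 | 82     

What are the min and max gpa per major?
SELECT major, MIN(gpa), MAX(gpa)
FROM students
GROUP BY major

Result:
  English: min=2.80, max=3.54
  Math: min=3.16, max=3.96
  Psychology: min=2.67, max=3.63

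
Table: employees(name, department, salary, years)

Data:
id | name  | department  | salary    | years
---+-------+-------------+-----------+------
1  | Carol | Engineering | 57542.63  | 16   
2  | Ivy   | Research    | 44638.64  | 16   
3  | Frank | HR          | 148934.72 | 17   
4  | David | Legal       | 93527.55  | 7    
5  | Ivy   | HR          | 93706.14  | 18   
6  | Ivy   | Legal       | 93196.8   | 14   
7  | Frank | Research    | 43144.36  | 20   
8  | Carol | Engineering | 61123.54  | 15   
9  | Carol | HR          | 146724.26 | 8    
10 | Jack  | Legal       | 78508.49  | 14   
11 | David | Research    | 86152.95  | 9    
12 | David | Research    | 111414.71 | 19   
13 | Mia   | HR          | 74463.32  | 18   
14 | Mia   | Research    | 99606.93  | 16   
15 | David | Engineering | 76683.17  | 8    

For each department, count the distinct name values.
SELECT department, COUNT(DISTINCT name)
FROM employees
GROUP BY department

Result:
  Engineering: 2 distinct
  HR: 4 distinct
  Legal: 3 distinct
  Research: 4 distinct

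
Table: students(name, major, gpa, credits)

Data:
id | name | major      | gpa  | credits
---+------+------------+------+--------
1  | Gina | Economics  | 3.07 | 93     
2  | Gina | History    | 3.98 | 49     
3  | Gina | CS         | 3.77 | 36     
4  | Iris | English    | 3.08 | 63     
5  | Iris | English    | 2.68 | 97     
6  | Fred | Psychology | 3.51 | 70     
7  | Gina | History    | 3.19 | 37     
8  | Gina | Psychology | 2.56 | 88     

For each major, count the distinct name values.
SELECT major, COUNT(DISTINCT name)
FROM students
GROUP BY major

Result:
  CS: 1 distinct
  Economics: 1 distinct
  English: 1 distinct
  History: 1 distinct
  Psychology: 2 distinct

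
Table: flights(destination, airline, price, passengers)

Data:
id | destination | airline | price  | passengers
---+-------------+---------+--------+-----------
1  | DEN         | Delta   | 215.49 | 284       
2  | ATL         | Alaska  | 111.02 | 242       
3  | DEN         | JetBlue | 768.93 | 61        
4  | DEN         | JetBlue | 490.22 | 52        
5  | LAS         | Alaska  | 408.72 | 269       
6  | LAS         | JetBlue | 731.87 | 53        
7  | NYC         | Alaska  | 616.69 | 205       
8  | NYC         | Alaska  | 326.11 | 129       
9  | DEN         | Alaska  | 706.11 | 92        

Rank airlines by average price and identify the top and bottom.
SELECT airline, AVG(price)
FROM flights
GROUP BY airline
ORDER BY AVG(price)

All groups:
  Delta: 215.49
  Alaska: 433.73
  JetBlue: 663.67

Highest: JetBlue (663.67)
Lowest: Delta (215.49)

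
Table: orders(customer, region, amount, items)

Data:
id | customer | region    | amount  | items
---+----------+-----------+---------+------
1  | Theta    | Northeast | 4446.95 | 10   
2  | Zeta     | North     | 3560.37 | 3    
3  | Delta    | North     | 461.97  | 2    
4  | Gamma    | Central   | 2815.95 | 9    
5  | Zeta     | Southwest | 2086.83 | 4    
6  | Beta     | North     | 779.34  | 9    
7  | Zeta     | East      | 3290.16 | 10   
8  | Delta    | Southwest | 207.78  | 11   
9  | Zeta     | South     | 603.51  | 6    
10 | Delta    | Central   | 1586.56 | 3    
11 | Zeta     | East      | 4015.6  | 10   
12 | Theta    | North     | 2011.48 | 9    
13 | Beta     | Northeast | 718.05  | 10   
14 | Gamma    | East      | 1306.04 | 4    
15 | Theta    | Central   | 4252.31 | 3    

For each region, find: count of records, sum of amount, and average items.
SELECT region,
       COUNT(*) as cnt,
       SUM(amount) as total_amount,
       AVG(items) as avg_items
FROM orders
GROUP BY region

Result:
  Central: 3 records, 8654.82 total amount, 5.00 avg items
  East: 3 records, 8611.80 total amount, 8.00 avg items
  North: 4 records, 6813.16 total amount, 5.75 avg items
  Northeast: 2 records, 5165.00 total amount, 10.00 avg items
  South: 1 records, 603.51 total amount, 6.00 avg items
  Southwest: 2 records, 2294.61 total amount, 7.50 avg items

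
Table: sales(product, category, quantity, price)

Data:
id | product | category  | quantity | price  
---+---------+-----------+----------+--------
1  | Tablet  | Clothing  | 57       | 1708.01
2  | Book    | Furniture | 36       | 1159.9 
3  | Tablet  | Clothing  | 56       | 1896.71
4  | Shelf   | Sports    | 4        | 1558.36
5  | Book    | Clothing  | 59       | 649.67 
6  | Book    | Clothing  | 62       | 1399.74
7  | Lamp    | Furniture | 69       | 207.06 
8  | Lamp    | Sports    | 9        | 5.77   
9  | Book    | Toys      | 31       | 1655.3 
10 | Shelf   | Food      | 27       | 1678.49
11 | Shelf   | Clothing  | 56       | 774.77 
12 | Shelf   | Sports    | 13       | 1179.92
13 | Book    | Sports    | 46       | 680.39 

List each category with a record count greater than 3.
SELECT category, COUNT(*) as cnt
FROM sales
GROUP BY category
HAVING COUNT(*) > 3

Result:
  Clothing: 5
  Sports: 4

Note: HAVING filters groups after aggregation, WHERE filters rows before.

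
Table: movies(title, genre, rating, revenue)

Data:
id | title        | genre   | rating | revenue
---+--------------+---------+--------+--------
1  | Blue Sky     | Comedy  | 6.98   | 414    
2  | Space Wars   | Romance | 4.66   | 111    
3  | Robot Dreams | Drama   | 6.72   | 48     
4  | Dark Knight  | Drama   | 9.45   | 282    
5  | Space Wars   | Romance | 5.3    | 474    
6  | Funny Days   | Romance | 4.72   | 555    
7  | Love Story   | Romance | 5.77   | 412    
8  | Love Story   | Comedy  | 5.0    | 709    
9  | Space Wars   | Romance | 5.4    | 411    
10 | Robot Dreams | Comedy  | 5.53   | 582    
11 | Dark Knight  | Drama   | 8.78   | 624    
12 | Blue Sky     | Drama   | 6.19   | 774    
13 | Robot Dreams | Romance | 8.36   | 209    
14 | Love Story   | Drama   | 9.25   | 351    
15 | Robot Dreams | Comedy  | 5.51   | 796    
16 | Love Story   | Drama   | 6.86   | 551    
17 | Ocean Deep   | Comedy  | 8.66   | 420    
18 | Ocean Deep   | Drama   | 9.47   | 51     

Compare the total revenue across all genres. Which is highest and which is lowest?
SELECT genre, SUM(revenue)
FROM movies
GROUP BY genre
ORDER BY SUM(revenue)

All groups:
  Romance: 2172
  Drama: 2681
  Comedy: 2921

Highest: Comedy (2921)
Lowest: Romance (2172)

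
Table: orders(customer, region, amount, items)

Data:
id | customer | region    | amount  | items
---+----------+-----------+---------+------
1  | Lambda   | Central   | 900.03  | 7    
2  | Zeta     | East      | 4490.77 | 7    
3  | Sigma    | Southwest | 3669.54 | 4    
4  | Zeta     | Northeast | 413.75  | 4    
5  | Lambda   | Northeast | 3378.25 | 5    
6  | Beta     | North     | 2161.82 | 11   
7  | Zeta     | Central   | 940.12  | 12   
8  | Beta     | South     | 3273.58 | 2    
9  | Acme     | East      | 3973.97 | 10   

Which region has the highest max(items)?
SELECT region, MAX(items) as val
FROM orders
GROUP BY region
ORDER BY val DESC
LIMIT 1

Result: Central with max(items) = 12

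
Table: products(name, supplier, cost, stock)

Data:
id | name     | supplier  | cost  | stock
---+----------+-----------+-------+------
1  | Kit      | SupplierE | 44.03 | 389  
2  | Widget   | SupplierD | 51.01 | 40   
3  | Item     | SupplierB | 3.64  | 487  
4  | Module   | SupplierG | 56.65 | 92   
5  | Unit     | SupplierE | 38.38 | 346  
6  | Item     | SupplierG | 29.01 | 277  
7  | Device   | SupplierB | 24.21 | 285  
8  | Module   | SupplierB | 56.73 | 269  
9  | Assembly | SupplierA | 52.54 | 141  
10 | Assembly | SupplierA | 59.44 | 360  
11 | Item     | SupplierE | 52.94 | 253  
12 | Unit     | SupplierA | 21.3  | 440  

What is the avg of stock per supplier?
SELECT supplier, AVG(stock) as result
FROM products
GROUP BY supplier

Result:
  SupplierA: 313.67
  SupplierB: 347.00
  SupplierD: 40.00
  SupplierE: 329.33
  SupplierG: 184.50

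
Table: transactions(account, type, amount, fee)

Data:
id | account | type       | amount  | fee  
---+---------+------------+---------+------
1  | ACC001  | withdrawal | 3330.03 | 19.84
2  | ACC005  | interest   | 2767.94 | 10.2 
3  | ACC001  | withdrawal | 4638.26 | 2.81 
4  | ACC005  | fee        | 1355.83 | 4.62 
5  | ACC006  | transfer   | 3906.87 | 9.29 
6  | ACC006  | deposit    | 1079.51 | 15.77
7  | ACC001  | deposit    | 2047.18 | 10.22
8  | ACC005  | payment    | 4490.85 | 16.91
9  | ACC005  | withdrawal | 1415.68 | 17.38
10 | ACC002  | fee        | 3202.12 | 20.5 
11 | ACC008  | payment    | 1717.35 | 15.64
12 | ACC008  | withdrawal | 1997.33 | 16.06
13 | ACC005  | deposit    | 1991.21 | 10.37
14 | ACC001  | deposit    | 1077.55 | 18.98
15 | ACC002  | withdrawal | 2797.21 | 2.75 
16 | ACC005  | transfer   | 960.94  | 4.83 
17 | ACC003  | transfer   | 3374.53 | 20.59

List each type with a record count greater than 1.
SELECT type, COUNT(*) as cnt
FROM transactions
GROUP BY type
HAVING COUNT(*) > 1

Result:
  deposit: 4
  fee: 2
  payment: 2
  transfer: 3
  withdrawal: 5

Note: HAVING filters groups after aggregation, WHERE filters rows before.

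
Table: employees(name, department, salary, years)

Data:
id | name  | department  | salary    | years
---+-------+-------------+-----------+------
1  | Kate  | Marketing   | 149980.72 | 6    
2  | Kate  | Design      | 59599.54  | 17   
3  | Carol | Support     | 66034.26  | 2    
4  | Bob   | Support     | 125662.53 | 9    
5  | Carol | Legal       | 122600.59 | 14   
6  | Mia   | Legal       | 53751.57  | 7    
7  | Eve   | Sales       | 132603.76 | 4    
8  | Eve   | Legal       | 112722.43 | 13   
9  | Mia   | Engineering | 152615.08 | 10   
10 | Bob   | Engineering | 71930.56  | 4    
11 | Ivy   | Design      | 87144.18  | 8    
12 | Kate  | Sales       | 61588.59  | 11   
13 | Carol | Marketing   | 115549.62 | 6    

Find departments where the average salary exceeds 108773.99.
SELECT department, AVG(salary)
FROM employees
GROUP BY department
HAVING AVG(salary) > 108773.99

Result:
  Engineering: avg=112272.82
  Marketing: avg=132765.17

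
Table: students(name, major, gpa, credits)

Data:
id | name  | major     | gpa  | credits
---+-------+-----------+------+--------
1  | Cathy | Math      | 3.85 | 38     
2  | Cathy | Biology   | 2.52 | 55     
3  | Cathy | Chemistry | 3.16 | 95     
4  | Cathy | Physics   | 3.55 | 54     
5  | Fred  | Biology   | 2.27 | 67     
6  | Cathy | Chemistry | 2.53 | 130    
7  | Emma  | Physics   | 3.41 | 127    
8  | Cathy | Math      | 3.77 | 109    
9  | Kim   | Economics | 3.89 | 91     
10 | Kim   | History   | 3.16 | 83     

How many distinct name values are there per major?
SELECT major, COUNT(DISTINCT name)
FROM students
GROUP BY major

Result:
  Biology: 2 distinct
  Chemistry: 1 distinct
  Economics: 1 distinct
  History: 1 distinct
  Math: 1 distinct
  Physics: 2 distinct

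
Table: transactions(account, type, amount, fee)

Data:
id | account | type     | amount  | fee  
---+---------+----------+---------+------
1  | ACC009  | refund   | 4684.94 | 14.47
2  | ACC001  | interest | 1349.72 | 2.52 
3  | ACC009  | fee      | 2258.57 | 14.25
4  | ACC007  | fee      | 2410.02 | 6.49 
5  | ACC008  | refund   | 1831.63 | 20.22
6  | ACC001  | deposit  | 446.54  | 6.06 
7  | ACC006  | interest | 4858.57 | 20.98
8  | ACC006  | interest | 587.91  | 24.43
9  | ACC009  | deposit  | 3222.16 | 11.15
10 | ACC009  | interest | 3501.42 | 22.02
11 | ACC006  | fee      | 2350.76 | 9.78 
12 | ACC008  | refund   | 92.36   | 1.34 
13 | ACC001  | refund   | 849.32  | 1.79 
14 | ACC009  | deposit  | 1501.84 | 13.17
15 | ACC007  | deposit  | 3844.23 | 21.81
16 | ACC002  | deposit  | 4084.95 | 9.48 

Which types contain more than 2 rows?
SELECT type, COUNT(*) as cnt
FROM transactions
GROUP BY type
HAVING COUNT(*) > 2

Result:
  deposit: 5
  fee: 3
  interest: 4
  refund: 4

Note: HAVING filters groups after aggregation, WHERE filters rows before.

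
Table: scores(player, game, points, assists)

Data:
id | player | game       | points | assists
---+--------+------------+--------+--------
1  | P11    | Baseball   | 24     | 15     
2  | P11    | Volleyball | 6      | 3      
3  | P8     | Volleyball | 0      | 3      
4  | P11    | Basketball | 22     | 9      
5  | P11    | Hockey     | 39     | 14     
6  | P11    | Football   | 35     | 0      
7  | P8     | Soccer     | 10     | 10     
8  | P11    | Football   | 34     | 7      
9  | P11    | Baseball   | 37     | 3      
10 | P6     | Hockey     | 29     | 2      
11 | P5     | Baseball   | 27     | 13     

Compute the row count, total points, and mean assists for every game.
SELECT game,
       COUNT(*) as cnt,
       SUM(points) as total_points,
       AVG(assists) as avg_assists
FROM scores
GROUP BY game

Result:
  Baseball: 3 records, 88 total points, 10.33 avg assists
  Basketball: 1 records, 22 total points, 9.00 avg assists
  Football: 2 records, 69 total points, 3.50 avg assists
  Hockey: 2 records, 68 total points, 8.00 avg assists
  Soccer: 1 records, 10 total points, 10.00 avg assists
  Volleyball: 2 records, 6 total points, 3.00 avg assists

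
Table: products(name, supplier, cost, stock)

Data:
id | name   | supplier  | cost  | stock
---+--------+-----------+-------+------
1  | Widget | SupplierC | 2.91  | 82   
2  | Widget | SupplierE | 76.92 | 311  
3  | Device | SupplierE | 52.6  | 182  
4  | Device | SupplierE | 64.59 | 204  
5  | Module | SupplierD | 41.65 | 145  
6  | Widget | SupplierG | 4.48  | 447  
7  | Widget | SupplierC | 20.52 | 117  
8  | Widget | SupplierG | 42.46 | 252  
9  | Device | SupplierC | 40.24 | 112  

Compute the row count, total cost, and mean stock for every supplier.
SELECT supplier,
       COUNT(*) as cnt,
       SUM(cost) as total_cost,
       AVG(stock) as avg_stock
FROM products
GROUP BY supplier

Result:
  SupplierC: 3 records, 63.67 total cost, 103.67 avg stock
  SupplierD: 1 records, 41.65 total cost, 145.00 avg stock
  SupplierE: 3 records, 194.11 total cost, 232.33 avg stock
  SupplierG: 2 records, 46.94 total cost, 349.50 avg stock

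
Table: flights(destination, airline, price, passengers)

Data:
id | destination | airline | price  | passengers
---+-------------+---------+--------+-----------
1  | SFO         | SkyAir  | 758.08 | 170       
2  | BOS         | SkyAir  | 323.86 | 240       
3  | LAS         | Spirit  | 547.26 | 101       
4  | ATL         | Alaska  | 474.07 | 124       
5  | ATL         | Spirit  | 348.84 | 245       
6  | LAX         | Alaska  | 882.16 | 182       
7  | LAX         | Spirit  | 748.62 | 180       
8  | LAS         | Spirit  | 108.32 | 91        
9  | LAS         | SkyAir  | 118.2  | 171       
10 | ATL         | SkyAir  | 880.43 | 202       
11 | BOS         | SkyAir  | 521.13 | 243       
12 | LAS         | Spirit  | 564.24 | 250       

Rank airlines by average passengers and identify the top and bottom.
SELECT airline, AVG(passengers)
FROM flights
GROUP BY airline
ORDER BY AVG(passengers)

All groups:
  Alaska: 153.00
  Spirit: 173.40
  SkyAir: 205.20

Highest: SkyAir (205.20)
Lowest: Alaska (153.00)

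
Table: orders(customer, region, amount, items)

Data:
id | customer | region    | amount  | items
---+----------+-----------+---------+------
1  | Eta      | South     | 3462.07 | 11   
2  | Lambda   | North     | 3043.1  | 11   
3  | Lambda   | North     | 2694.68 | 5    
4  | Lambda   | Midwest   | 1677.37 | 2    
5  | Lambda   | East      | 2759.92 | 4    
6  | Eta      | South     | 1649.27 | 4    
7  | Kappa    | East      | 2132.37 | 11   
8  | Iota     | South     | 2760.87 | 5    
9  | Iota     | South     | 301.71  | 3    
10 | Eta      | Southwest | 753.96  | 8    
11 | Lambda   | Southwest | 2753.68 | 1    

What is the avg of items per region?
SELECT region, AVG(items) as result
FROM orders
GROUP BY region

Result:
  East: 7.50
  Midwest: 2.00
  North: 8.00
  South: 5.75
  Southwest: 4.50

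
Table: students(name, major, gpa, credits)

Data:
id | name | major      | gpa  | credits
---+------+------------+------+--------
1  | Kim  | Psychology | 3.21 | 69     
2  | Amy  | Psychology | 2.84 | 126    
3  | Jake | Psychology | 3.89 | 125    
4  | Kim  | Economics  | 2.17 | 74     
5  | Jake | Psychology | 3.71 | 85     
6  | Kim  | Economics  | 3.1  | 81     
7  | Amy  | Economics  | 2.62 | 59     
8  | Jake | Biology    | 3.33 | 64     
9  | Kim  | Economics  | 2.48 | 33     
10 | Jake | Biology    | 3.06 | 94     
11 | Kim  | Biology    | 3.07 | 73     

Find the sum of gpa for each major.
SELECT major, SUM(gpa) as result
FROM students
GROUP BY major

Result:
  Biology: 9.46
  Economics: 10.37
  Psychology: 13.65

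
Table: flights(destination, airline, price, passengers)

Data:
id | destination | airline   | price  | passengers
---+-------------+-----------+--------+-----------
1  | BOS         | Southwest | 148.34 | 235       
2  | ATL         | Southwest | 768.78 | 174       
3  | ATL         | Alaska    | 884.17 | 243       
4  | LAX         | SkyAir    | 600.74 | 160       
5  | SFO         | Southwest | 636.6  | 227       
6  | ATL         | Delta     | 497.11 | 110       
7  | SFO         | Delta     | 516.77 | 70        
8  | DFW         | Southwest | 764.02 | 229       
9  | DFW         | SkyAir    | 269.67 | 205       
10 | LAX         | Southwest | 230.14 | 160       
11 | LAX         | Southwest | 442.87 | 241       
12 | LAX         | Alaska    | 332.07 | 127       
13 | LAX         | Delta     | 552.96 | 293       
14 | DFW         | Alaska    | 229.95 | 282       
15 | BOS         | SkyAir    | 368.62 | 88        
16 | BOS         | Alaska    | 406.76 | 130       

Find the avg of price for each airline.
SELECT airline, AVG(price) as result
FROM flights
GROUP BY airline

Result:
  Alaska: 463.24
  Delta: 522.28
  SkyAir: 413.01
  Southwest: 498.46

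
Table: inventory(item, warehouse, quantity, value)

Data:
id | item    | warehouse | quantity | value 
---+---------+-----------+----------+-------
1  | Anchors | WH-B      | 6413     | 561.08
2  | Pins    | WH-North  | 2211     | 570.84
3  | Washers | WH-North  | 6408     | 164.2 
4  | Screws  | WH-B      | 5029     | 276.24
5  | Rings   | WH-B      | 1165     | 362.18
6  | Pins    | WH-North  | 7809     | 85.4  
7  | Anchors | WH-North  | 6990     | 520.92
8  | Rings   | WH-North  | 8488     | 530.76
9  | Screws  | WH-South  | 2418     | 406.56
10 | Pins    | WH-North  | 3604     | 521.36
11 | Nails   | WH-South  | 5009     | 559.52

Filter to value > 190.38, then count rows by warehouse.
SELECT warehouse, COUNT(*)
FROM inventory
WHERE value > 190.38
GROUP BY warehouse

Note: WHERE filters rows before grouping.

Result:
  WH-B: 3
  WH-North: 4
  WH-South: 2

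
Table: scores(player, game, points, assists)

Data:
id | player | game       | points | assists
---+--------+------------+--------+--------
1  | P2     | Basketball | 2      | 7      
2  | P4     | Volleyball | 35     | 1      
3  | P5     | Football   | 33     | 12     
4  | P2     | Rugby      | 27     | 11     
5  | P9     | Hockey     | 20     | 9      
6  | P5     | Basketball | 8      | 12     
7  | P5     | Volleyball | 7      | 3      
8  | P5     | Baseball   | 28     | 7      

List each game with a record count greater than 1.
SELECT game, COUNT(*) as cnt
FROM scores
GROUP BY game
HAVING COUNT(*) > 1

Result:
  Basketball: 2
  Volleyball: 2

Note: HAVING filters groups after aggregation, WHERE filters rows before.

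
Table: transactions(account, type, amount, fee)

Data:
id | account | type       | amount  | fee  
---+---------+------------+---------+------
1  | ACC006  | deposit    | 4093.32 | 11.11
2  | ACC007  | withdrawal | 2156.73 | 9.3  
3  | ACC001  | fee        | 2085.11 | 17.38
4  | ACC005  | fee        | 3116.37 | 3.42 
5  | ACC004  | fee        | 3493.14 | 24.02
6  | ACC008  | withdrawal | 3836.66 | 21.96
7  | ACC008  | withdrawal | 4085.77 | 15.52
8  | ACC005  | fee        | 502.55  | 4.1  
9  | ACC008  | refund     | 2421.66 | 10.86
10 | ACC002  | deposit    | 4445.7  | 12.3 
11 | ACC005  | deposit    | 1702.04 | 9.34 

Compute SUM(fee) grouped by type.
SELECT type, SUM(fee) as result
FROM transactions
GROUP BY type

Result:
  deposit: 32.75
  fee: 48.92
  refund: 10.86
  withdrawal: 46.78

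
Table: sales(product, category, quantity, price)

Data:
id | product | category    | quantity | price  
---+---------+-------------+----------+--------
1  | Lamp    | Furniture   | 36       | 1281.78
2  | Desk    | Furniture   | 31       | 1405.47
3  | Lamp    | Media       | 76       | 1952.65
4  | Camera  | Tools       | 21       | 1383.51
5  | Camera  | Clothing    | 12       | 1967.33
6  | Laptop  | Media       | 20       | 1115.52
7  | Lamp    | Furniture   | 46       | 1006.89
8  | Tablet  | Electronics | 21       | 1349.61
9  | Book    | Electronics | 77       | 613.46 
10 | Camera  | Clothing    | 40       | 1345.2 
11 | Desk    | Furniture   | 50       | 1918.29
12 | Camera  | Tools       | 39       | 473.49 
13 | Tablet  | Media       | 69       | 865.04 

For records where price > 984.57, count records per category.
SELECT category, COUNT(*)
FROM sales
WHERE price > 984.57
GROUP BY category

Note: WHERE filters rows before grouping.

Result:
  Clothing: 2
  Electronics: 1
  Furniture: 4
  Media: 2
  Tools: 1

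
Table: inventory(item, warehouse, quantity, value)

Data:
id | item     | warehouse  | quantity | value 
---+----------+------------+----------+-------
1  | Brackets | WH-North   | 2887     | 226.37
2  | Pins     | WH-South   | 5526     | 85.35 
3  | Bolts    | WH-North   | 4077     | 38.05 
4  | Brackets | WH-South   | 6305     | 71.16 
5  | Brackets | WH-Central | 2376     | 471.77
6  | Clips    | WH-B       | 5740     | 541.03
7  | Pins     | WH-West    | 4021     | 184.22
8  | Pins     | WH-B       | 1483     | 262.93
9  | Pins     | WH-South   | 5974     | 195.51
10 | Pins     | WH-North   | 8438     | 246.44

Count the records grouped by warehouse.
SELECT warehouse, COUNT(*) as count
FROM inventory
GROUP BY warehouse

Result:
  WH-B: 2
  WH-Central: 1
  WH-North: 3
  WH-South: 3
  WH-West: 1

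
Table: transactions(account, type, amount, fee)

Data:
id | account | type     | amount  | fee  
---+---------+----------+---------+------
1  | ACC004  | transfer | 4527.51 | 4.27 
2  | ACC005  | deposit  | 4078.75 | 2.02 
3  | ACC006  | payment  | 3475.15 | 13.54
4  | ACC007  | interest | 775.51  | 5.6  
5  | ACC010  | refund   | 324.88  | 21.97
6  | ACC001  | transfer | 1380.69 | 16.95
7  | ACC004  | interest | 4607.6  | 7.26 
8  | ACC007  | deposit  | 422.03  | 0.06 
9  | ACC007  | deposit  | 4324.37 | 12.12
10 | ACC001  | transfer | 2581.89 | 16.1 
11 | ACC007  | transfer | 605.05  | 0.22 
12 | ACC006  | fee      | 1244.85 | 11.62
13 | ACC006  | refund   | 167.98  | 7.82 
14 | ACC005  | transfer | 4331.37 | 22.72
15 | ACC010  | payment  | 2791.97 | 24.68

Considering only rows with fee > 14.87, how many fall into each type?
SELECT type, COUNT(*)
FROM transactions
WHERE fee > 14.87
GROUP BY type

Note: WHERE filters rows before grouping.

Result:
  payment: 1
  refund: 1
  transfer: 3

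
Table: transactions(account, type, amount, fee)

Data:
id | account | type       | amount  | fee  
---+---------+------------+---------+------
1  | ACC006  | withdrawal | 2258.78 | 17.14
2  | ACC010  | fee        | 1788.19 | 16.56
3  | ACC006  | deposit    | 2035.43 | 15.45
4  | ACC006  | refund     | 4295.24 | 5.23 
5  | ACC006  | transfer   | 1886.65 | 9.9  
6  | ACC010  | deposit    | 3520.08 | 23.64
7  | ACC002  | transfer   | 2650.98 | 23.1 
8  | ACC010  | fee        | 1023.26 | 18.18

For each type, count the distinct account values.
SELECT type, COUNT(DISTINCT account)
FROM transactions
GROUP BY type

Result:
  deposit: 2 distinct
  fee: 1 distinct
  refund: 1 distinct
  transfer: 2 distinct
  withdrawal: 1 distinct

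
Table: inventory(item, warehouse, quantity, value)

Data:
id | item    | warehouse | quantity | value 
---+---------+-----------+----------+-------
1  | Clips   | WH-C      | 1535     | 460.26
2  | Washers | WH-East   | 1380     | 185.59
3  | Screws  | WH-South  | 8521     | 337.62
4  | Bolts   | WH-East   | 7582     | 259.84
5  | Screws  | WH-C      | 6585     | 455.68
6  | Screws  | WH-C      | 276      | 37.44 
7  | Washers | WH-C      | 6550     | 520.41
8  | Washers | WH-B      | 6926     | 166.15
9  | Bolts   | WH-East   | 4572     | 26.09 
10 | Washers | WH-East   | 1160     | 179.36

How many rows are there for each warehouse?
SELECT warehouse, COUNT(*) as count
FROM inventory
GROUP BY warehouse

Result:
  WH-B: 1
  WH-C: 4
  WH-East: 4
  WH-South: 1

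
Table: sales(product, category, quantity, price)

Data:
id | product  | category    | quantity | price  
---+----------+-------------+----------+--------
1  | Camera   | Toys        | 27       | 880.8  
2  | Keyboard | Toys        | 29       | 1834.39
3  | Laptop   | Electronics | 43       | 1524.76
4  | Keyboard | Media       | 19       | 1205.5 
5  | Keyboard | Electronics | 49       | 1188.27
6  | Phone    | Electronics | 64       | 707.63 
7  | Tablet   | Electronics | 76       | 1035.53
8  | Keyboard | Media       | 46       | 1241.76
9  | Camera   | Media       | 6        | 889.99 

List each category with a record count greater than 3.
SELECT category, COUNT(*) as cnt
FROM sales
GROUP BY category
HAVING COUNT(*) > 3

Result:
  Electronics: 4

Note: HAVING filters groups after aggregation, WHERE filters rows before.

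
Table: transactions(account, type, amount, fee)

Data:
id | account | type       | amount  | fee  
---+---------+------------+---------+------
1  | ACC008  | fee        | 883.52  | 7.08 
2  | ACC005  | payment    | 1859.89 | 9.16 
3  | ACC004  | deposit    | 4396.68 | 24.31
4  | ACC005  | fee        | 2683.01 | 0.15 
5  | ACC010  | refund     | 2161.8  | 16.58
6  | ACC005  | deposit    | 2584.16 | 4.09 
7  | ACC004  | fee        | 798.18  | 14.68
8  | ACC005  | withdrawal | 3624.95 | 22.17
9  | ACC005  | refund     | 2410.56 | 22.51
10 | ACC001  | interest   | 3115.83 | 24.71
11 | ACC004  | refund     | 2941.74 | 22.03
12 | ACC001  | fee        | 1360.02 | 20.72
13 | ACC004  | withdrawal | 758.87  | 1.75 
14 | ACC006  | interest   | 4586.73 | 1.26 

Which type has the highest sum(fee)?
SELECT type, SUM(fee) as val
FROM transactions
GROUP BY type
ORDER BY val DESC
LIMIT 1

Result: refund with sum(fee) = 61.12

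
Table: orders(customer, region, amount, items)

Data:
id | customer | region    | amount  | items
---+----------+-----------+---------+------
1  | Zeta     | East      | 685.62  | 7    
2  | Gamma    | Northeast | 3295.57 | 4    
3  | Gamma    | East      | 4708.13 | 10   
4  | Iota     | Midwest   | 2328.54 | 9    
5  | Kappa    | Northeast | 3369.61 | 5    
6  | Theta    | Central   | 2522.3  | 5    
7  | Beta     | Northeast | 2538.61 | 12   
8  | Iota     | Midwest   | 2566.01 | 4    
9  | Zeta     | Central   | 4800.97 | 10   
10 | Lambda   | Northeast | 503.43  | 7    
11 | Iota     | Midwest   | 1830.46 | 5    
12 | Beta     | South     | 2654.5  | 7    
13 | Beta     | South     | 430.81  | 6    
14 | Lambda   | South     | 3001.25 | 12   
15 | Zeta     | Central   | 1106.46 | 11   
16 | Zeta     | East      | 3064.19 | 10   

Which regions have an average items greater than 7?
SELECT region, AVG(items)
FROM orders
GROUP BY region
HAVING AVG(items) > 7

Result:
  Central: avg=8.67
  East: avg=9.00
  South: avg=8.33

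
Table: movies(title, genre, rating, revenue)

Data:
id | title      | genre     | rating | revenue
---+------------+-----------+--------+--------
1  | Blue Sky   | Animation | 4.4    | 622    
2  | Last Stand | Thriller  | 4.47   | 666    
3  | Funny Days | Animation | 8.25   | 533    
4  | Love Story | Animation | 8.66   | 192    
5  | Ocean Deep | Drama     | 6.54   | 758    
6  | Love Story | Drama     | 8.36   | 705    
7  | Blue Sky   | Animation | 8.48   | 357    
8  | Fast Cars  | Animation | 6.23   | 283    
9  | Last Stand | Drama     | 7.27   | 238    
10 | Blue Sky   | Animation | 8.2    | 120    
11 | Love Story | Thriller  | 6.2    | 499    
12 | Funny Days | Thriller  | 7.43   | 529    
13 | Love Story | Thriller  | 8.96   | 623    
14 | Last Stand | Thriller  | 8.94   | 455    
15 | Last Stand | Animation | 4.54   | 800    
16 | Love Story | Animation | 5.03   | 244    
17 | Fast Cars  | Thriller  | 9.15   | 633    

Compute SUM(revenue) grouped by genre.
SELECT genre, SUM(revenue) as result
FROM movies
GROUP BY genre

Result:
  Animation: 3151
  Drama: 1701
  Thriller: 3405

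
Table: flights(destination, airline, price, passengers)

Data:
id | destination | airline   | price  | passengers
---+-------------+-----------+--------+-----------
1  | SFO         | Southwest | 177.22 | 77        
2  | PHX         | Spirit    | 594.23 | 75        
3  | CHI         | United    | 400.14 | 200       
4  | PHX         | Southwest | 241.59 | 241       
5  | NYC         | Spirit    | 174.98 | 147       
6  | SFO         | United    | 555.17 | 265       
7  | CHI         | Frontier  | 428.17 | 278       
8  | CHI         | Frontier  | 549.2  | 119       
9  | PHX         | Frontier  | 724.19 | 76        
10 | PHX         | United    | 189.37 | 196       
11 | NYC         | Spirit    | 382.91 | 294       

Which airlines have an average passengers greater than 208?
SELECT airline, AVG(passengers)
FROM flights
GROUP BY airline
HAVING AVG(passengers) > 208

Result:
  United: avg=220.33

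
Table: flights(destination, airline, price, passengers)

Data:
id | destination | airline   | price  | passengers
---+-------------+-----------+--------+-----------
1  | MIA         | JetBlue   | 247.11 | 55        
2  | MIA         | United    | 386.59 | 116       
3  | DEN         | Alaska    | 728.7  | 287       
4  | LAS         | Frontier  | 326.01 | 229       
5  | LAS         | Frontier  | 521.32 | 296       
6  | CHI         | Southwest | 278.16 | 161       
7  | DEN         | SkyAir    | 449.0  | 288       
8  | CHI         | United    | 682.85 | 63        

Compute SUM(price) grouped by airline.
SELECT airline, SUM(price) as result
FROM flights
GROUP BY airline

Result:
  Alaska: 728.70
  Frontier: 847.33
  JetBlue: 247.11
  SkyAir: 449.00
  Southwest: 278.16
  United: 1069.44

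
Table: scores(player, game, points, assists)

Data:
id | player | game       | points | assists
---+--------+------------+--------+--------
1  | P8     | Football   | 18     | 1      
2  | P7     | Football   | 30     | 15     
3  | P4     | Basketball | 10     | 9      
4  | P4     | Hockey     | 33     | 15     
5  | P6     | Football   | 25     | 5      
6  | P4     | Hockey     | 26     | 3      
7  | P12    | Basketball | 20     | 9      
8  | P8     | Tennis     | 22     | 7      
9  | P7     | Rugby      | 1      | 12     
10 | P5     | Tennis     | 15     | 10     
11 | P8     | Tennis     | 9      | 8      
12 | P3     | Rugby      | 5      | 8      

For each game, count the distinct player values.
SELECT game, COUNT(DISTINCT player)
FROM scores
GROUP BY game

Result:
  Basketball: 2 distinct
  Football: 3 distinct
  Hockey: 1 distinct
  Rugby: 2 distinct
  Tennis: 2 distinct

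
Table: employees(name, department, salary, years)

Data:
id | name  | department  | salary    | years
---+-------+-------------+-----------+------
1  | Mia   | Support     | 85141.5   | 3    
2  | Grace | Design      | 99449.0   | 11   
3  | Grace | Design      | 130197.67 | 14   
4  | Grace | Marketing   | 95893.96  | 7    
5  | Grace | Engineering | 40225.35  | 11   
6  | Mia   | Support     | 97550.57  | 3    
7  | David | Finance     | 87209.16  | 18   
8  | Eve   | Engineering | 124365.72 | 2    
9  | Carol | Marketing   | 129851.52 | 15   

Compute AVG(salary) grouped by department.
SELECT department, AVG(salary) as result
FROM employees
GROUP BY department

Result:
  Design: 114823.34
  Engineering: 82295.54
  Finance: 87209.16
  Marketing: 112872.74
  Support: 91346.04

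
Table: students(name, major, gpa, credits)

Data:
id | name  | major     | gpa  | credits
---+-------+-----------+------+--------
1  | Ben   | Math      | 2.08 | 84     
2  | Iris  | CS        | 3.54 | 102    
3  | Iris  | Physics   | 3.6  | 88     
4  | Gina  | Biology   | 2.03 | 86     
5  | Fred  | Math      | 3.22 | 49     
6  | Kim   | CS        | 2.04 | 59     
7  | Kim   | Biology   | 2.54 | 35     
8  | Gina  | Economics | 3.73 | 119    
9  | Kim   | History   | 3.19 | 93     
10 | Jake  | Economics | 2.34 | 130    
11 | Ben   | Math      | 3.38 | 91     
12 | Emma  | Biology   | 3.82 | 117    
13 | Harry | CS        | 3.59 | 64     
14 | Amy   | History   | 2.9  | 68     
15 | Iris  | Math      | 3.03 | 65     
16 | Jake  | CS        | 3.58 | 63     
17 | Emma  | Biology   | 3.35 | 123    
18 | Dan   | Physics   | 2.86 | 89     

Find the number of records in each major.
SELECT major, COUNT(*) as count
FROM students
GROUP BY major

Result:
  Biology: 4
  CS: 4
  Economics: 2
  History: 2
  Math: 4
  Physics: 2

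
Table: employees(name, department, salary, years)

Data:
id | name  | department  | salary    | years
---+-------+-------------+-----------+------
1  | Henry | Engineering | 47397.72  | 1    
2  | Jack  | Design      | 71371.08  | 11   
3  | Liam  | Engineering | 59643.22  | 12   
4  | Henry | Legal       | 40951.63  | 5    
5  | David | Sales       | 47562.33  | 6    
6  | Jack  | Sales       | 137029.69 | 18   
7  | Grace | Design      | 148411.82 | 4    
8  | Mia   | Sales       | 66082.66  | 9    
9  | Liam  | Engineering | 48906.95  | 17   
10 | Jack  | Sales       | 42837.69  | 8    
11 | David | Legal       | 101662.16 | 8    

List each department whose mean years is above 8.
SELECT department, AVG(years)
FROM employees
GROUP BY department
HAVING AVG(years) > 8

Result:
  Engineering: avg=10.00
  Sales: avg=10.25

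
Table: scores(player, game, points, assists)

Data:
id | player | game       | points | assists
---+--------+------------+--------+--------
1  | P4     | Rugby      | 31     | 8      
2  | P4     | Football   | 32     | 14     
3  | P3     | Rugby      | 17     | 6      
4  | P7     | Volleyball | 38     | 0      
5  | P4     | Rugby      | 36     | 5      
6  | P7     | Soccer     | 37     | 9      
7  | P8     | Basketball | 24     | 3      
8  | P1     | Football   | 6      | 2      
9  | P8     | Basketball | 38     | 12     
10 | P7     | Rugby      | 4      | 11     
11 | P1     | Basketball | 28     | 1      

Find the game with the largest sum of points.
SELECT game, SUM(points) as val
FROM scores
GROUP BY game
ORDER BY val DESC
LIMIT 1

Result: Basketball with sum(points) = 90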